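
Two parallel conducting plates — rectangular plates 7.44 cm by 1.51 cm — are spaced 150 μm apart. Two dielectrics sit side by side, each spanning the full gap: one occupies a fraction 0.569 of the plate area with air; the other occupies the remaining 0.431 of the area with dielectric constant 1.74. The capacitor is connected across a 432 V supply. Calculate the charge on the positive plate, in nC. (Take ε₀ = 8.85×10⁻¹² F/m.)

A = 7.44 × 1.51 cm² = 1.12×10⁻³ m².
Side-by-side slabs ⇒ two capacitors in parallel, each spanning the full gap.
C₁ = κ₁ε₀A₁/d = 1.00 × 8.85×10⁻¹² × 6.39×10⁻⁴ / 1.50×10⁻⁴ = 3.77×10⁻¹¹ F.
C₂ = κ₂ε₀A₂/d = 1.74 × 8.85×10⁻¹² × 4.84×10⁻⁴ / 1.50×10⁻⁴ = 4.97×10⁻¹¹ F.
C = C₁ + C₂ = 8.74×10⁻¹¹ F.
Q = CV = 8.74×10⁻¹¹ × 432 = 3.78×10⁻⁸ C.

Q ≈ 37.8 nC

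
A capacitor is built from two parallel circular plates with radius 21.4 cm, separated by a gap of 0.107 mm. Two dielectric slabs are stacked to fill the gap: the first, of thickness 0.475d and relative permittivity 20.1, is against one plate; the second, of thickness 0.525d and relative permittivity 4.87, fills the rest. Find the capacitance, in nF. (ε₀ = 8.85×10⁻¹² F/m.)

A = π(21.4 cm)² = 0.144 m².
Stacked slabs ⇒ two capacitors in series, each with the full plate area.
C₁ = κ₁ε₀A/d₁ = 20.1 × 8.85×10⁻¹² × 0.144 / 5.08×10⁻⁵ = 5.04×10⁻⁷ F.
C₂ = κ₂ε₀A/d₂ = 4.87 × 8.85×10⁻¹² × 0.144 / 5.62×10⁻⁵ = 1.10×10⁻⁷ F.
C = (1/C₁ + 1/C₂)⁻¹ = 9.05×10⁻⁸ F.

C ≈ 90.5 nF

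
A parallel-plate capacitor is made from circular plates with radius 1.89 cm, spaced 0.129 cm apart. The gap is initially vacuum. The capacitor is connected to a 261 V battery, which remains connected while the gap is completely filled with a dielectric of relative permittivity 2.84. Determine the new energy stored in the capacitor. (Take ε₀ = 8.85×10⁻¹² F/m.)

A = π(1.89 cm)² = 1.12×10⁻³ m².
Initially C₁ = ε₀A/d = 8.85×10⁻¹² × 1.12×10⁻³ / 1.29×10⁻³ = 7.70×10⁻¹² F.
U₁ = 2.62×10⁻⁷ J.
Battery connected ⇒ V is held fixed. C₂ = 2.84 C₁ and U = ½CV², so U₂/U₁ = C₂/C₁ = 2.84.
U₂ = 2.84 × 2.62×10⁻⁷ = 7.45×10⁻⁷ J.

0.745 μJ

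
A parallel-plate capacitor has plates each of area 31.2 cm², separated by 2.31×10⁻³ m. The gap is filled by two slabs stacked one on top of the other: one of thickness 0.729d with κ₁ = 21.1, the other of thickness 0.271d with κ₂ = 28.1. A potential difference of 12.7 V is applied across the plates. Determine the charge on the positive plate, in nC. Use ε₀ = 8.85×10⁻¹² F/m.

A = 31.2 cm² = 3.12×10⁻³ m².
Stacked slabs ⇒ two capacitors in series, each with the full plate area.
C₁ = κ₁ε₀A/d₁ = 21.1 × 8.85×10⁻¹² × 3.12×10⁻³ / 1.68×10⁻³ = 3.46×10⁻¹⁰ F.
C₂ = κ₂ε₀A/d₂ = 28.1 × 8.85×10⁻¹² × 3.12×10⁻³ / 6.26×10⁻⁴ = 1.24×10⁻⁹ F.
C = (1/C₁ + 1/C₂)⁻¹ = 2.70×10⁻¹⁰ F.
Q = CV = 2.70×10⁻¹⁰ × 12.7 = 3.44×10⁻⁹ C.

3.44 nC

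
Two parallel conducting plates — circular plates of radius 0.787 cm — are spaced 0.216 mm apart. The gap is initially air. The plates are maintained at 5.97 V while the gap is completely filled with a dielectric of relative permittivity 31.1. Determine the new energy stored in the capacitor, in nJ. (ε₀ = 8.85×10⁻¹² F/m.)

A = π(0.787 cm)² = 1.95×10⁻⁴ m².
Initially C₁ = ε₀A/d = 8.85×10⁻¹² × 1.95×10⁻⁴ / 2.16×10⁻⁴ = 7.97×10⁻¹² F.
U₁ = 1.42×10⁻¹⁰ J.
Battery connected ⇒ V is held fixed. C₂ = 31.1 C₁ and U = ½CV², so U₂/U₁ = C₂/C₁ = 31.1.
U₂ = 31.1 × 1.42×10⁻¹⁰ = 4.42×10⁻⁹ J.

U ≈ 4.42 nJ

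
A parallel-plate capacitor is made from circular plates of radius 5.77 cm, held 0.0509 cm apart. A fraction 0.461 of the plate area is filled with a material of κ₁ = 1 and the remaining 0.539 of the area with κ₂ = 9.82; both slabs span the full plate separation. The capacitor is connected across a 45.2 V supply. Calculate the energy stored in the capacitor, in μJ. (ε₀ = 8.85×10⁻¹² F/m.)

U ≈ 1.07 μJ

A = π(5.77 cm)² = 1.05×10⁻² m².
Side-by-side slabs ⇒ two capacitors in parallel, each spanning the full gap.
C₁ = κ₁ε₀A₁/d = 1.00 × 8.85×10⁻¹² × 4.82×10⁻³ / 5.09×10⁻⁴ = 8.38×10⁻¹¹ F.
C₂ = κ₂ε₀A₂/d = 9.82 × 8.85×10⁻¹² × 5.64×10⁻³ / 5.09×10⁻⁴ = 9.63×10⁻¹⁰ F.
C = C₁ + C₂ = 1.05×10⁻⁹ F.
U = ½CV² = ½ × 1.05×10⁻⁹ × (45.2)² = 1.07×10⁻⁶ J.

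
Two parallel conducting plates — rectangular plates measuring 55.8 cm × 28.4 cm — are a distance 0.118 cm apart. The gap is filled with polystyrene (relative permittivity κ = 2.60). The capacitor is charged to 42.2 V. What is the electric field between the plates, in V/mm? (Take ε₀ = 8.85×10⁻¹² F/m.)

E = V/d = 42.2 / 1.18×10⁻³ = 3.58×10⁴ V/m.

35.8 V/mm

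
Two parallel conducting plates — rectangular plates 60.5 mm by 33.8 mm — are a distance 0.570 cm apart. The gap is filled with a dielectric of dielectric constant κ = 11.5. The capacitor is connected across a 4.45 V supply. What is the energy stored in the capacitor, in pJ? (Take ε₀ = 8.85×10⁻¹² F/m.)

A = 60.5 × 33.8 mm² = 2.04×10⁻³ m².
C = κε₀A/d = 11.5 × 8.85×10⁻¹² × 2.04×10⁻³ / 5.70×10⁻³ = 3.65×10⁻¹¹ F.
U = ½CV² = ½ × 3.65×10⁻¹¹ × (4.45)² = 3.62×10⁻¹⁰ J.

U ≈ 362 pJ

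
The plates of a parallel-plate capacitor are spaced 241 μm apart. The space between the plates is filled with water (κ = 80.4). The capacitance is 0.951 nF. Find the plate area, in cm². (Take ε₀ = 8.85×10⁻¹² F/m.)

A = Cd/(κε₀) = 9.51×10⁻¹⁰ × 2.41×10⁻⁴ / (80.4 × 8.85×10⁻¹²) = 3.22×10⁻⁴ m².

A ≈ 3.22 cm²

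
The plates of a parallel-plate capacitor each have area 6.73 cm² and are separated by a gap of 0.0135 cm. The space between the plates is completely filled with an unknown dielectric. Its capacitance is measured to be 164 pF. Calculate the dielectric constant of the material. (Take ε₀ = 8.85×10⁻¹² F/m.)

A = 6.73 cm² = 6.73×10⁻⁴ m².
κ = Cd/(ε₀A) = 1.64×10⁻¹⁰ × 1.35×10⁻⁴ / (8.85×10⁻¹² × 6.73×10⁻⁴) = 3.72.

κ ≈ 3.72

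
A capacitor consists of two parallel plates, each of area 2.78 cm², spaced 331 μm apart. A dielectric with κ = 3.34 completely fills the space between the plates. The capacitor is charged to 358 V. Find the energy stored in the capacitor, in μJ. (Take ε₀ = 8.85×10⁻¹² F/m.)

A = 2.78 cm² = 2.78×10⁻⁴ m².
C = κε₀A/d = 3.34 × 8.85×10⁻¹² × 2.78×10⁻⁴ / 3.31×10⁻⁴ = 2.48×10⁻¹¹ F.
U = ½CV² = ½ × 2.48×10⁻¹¹ × (358)² = 1.59×10⁻⁶ J.

1.59 μJ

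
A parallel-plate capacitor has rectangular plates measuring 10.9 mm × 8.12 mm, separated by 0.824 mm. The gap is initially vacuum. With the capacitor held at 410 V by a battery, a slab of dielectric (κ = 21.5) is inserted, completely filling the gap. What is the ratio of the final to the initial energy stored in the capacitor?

U₂/U₁ ≈ 21.5

Battery connected ⇒ V is held fixed.
C₂ = 21.5 C₁ and U = ½CV², so U₂/U₁ = C₂/C₁ = 21.5.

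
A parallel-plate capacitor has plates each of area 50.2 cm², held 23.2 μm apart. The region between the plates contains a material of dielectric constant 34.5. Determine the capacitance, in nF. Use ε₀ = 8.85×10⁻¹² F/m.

A = 50.2 cm² = 5.02×10⁻³ m².
C = κε₀A/d = 34.5 × 8.85×10⁻¹² × 5.02×10⁻³ / 2.32×10⁻⁵ = 6.61×10⁻⁸ F.

C ≈ 66.1 nF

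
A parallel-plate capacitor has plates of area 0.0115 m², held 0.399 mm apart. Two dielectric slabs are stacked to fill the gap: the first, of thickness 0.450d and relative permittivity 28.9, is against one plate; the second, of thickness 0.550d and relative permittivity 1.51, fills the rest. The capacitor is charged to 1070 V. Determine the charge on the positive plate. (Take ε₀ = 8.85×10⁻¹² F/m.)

Stacked slabs ⇒ two capacitors in series, each with the full plate area.
C₁ = κ₁ε₀A/d₁ = 28.9 × 8.85×10⁻¹² × 1.15×10⁻² / 1.80×10⁻⁴ = 1.64×10⁻⁸ F.
C₂ = κ₂ε₀A/d₂ = 1.51 × 8.85×10⁻¹² × 1.15×10⁻² / 2.19×10⁻⁴ = 7.00×10⁻¹⁰ F.
C = (1/C₁ + 1/C₂)⁻¹ = 6.72×10⁻¹⁰ F.
Q = CV = 6.72×10⁻¹⁰ × 1070 = 7.19×10⁻⁷ C.

Q ≈ 0.719 μC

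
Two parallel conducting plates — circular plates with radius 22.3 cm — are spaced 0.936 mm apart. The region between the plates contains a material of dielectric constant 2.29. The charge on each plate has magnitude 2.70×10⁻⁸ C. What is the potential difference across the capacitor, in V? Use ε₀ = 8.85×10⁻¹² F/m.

V ≈ 7.98 V

A = π(22.3 cm)² = 0.156 m².
C = κε₀A/d = 2.29 × 8.85×10⁻¹² × 0.156 / 9.36×10⁻⁴ = 3.38×10⁻⁹ F.
V = Q/C = 2.70×10⁻⁸ / 3.38×10⁻⁹ = 7.98 V.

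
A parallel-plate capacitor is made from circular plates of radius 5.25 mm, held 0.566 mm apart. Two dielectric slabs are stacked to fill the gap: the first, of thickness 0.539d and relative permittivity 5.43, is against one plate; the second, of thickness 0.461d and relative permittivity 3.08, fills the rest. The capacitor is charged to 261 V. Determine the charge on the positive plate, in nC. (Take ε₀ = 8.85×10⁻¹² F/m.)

A = π(5.25 mm)² = 8.66×10⁻⁵ m².
Stacked slabs ⇒ two capacitors in series, each with the full plate area.
C₁ = κ₁ε₀A/d₁ = 5.43 × 8.85×10⁻¹² × 8.66×10⁻⁵ / 3.05×10⁻⁴ = 1.36×10⁻¹¹ F.
C₂ = κ₂ε₀A/d₂ = 3.08 × 8.85×10⁻¹² × 8.66×10⁻⁵ / 2.61×10⁻⁴ = 9.05×10⁻¹² F.
C = (1/C₁ + 1/C₂)⁻¹ = 5.44×10⁻¹² F.
Q = CV = 5.44×10⁻¹² × 261 = 1.42×10⁻⁹ C.

Q ≈ 1.42 nC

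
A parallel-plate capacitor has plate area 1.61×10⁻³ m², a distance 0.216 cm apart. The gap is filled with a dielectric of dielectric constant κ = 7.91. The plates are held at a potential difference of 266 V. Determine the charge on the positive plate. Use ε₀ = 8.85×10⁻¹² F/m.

Q ≈ 13.9 nC

C = κε₀A/d = 7.91 × 8.85×10⁻¹² × 1.61×10⁻³ / 2.16×10⁻³ = 5.22×10⁻¹¹ F.
Q = CV = 5.22×10⁻¹¹ × 266 = 1.39×10⁻⁸ C.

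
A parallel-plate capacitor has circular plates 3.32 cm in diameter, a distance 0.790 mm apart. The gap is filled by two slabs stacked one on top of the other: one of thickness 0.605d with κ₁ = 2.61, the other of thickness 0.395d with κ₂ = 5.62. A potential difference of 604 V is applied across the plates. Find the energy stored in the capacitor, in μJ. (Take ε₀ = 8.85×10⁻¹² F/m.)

U ≈ 5.86 μJ

A = π(3.32/2 cm)² = 8.66×10⁻⁴ m².
Stacked slabs ⇒ two capacitors in series, each with the full plate area.
C₁ = κ₁ε₀A/d₁ = 2.61 × 8.85×10⁻¹² × 8.66×10⁻⁴ / 4.78×10⁻⁴ = 4.18×10⁻¹¹ F.
C₂ = κ₂ε₀A/d₂ = 5.62 × 8.85×10⁻¹² × 8.66×10⁻⁴ / 3.12×10⁻⁴ = 1.38×10⁻¹⁰ F.
C = (1/C₁ + 1/C₂)⁻¹ = 3.21×10⁻¹¹ F.
U = ½CV² = ½ × 3.21×10⁻¹¹ × (604)² = 5.86×10⁻⁶ J.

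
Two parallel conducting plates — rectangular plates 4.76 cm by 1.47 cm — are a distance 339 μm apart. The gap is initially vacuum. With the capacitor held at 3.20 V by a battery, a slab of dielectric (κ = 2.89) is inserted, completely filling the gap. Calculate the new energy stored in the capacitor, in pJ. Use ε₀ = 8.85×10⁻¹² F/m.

U ≈ 270 pJ

A = 4.76 × 1.47 cm² = 7.00×10⁻⁴ m².
Initially C₁ = ε₀A/d = 8.85×10⁻¹² × 7.00×10⁻⁴ / 3.39×10⁻⁴ = 1.83×10⁻¹¹ F.
U₁ = 9.35×10⁻¹¹ J.
Battery connected ⇒ V is held fixed. C₂ = 2.89 C₁ and U = ½CV², so U₂/U₁ = C₂/C₁ = 2.89.
U₂ = 2.89 × 9.35×10⁻¹¹ = 2.70×10⁻¹⁰ J.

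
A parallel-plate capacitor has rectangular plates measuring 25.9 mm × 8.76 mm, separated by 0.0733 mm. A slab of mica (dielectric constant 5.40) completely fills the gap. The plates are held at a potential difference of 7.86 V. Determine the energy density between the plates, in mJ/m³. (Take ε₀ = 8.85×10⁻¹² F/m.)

275 mJ/m³

E = V/d = 7.86 / 7.33×10⁻⁵ = 1.07×10⁵ V/m.
u = ½κε₀E² = ½ × 5.40 × 8.85×10⁻¹² × (1.07×10⁵)² = 0.275 J/m³.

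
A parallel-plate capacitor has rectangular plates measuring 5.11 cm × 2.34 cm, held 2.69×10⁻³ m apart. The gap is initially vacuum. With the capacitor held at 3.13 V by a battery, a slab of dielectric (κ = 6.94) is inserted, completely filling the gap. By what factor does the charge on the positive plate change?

Battery connected ⇒ V is held fixed.
C₂ = 6.94 C₁ and Q = CV, so Q₂/Q₁ = C₂/C₁ = 6.94.

6.94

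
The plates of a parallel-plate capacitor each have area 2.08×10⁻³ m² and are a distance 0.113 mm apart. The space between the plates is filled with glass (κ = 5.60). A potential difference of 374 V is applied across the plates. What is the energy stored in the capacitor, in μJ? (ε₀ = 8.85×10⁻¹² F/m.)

C = κε₀A/d = 5.60 × 8.85×10⁻¹² × 2.08×10⁻³ / 1.13×10⁻⁴ = 9.12×10⁻¹⁰ F.
U = ½CV² = ½ × 9.12×10⁻¹⁰ × (374)² = 6.38×10⁻⁵ J.

63.8 μJ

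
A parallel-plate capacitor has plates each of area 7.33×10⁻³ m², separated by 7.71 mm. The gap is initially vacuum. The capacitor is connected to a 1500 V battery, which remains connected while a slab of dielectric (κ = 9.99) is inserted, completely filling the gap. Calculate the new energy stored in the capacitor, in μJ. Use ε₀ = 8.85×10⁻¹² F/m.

Initially C₁ = ε₀A/d = 8.85×10⁻¹² × 7.33×10⁻³ / 7.71×10⁻³ = 8.41×10⁻¹² F.
U₁ = 9.47×10⁻⁶ J.
Battery connected ⇒ V is held fixed. C₂ = 9.99 C₁ and U = ½CV², so U₂/U₁ = C₂/C₁ = 9.99.
U₂ = 9.99 × 9.47×10⁻⁶ = 9.46×10⁻⁵ J.

94.6 μJ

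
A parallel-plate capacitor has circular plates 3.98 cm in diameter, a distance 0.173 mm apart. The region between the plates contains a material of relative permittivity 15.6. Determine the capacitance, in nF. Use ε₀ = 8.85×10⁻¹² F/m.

A = π(3.98/2 cm)² = 1.24×10⁻³ m².
C = κε₀A/d = 15.6 × 8.85×10⁻¹² × 1.24×10⁻³ / 1.73×10⁻⁴ = 9.93×10⁻¹⁰ F.

0.993 nF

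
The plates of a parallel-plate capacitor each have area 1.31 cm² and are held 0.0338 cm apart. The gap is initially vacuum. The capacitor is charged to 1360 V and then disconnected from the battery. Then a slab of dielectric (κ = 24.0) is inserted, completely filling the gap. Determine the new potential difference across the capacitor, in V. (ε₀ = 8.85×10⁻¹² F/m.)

A = 1.31 cm² = 1.31×10⁻⁴ m².
Initially C₁ = ε₀A/d = 8.85×10⁻¹² × 1.31×10⁻⁴ / 3.38×10⁻⁴ = 3.43×10⁻¹² F.
V₁ = 1.36×10³ V.
Isolated ⇒ Q is held fixed. C₂ = 24.0 C₁ and V = Q/C, so V₂/V₁ = C₁/C₂ = 0.0417.
V₂ = 0.0417 × 1.36×10³ = 56.7 V.

V ≈ 56.7 V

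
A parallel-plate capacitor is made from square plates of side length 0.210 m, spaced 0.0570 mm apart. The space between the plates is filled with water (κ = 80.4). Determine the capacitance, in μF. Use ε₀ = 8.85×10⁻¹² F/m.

0.551 μF

A = (0.210 m)² = 4.41×10⁻² m².
C = κε₀A/d = 80.4 × 8.85×10⁻¹² × 4.41×10⁻² / 5.70×10⁻⁵ = 5.51×10⁻⁷ F.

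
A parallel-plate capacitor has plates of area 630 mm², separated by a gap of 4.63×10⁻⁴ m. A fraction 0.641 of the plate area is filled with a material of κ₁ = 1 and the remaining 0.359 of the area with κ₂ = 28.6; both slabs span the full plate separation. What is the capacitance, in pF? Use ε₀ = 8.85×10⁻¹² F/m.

C ≈ 131 pF

A = 630 mm² = 6.30×10⁻⁴ m².
Side-by-side slabs ⇒ two capacitors in parallel, each spanning the full gap.
C₁ = κ₁ε₀A₁/d = 1.00 × 8.85×10⁻¹² × 4.04×10⁻⁴ / 4.63×10⁻⁴ = 7.72×10⁻¹² F.
C₂ = κ₂ε₀A₂/d = 28.6 × 8.85×10⁻¹² × 2.26×10⁻⁴ / 4.63×10⁻⁴ = 1.24×10⁻¹⁰ F.
C = C₁ + C₂ = 1.31×10⁻¹⁰ F.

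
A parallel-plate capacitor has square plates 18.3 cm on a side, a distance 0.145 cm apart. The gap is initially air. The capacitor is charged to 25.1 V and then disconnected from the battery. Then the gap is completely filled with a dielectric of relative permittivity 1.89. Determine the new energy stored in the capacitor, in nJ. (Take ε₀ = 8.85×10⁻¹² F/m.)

A = (18.3 cm)² = 3.35×10⁻² m².
Initially C₁ = ε₀A/d = 8.85×10⁻¹² × 3.35×10⁻² / 1.45×10⁻³ = 2.04×10⁻¹⁰ F.
U₁ = 6.44×10⁻⁸ J.
Isolated ⇒ Q is held fixed. C₂ = 1.89 C₁ and U = Q²/(2C), so U₂/U₁ = C₁/C₂ = 0.529.
U₂ = 0.529 × 6.44×10⁻⁸ = 3.41×10⁻⁸ J.

34.1 nJ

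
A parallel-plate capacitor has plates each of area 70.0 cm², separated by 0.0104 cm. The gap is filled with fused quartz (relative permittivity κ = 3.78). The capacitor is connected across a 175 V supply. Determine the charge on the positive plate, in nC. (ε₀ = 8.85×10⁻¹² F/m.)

394 nC

A = 70.0 cm² = 7.00×10⁻³ m².
C = κε₀A/d = 3.78 × 8.85×10⁻¹² × 7.00×10⁻³ / 1.04×10⁻⁴ = 2.25×10⁻⁹ F.
Q = CV = 2.25×10⁻⁹ × 175 = 3.94×10⁻⁷ C.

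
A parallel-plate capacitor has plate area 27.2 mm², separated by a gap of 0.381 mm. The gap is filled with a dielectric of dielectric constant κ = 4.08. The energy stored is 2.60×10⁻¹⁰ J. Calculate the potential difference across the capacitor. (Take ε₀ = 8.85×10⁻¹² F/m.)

V ≈ 14.2 V

A = 27.2 mm² = 2.72×10⁻⁵ m².
C = κε₀A/d = 4.08 × 8.85×10⁻¹² × 2.72×10⁻⁵ / 3.81×10⁻⁴ = 2.58×10⁻¹² F.
V = √(2U/C) = √(2 × 2.60×10⁻¹⁰ / 2.58×10⁻¹²) = 14.2 V.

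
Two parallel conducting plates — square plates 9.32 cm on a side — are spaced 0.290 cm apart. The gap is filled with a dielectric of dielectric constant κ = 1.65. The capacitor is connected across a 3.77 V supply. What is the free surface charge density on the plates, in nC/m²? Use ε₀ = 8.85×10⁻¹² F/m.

σ ≈ 19.0 nC/m²

A = (9.32 cm)² = 8.69×10⁻³ m².
C = κε₀A/d = 1.65 × 8.85×10⁻¹² × 8.69×10⁻³ / 2.90×10⁻³ = 4.37×10⁻¹¹ F.
σ = Q/A = CV/A = 4.37×10⁻¹¹ × 3.77 / 8.69×10⁻³ = 1.90×10⁻⁸ C/m².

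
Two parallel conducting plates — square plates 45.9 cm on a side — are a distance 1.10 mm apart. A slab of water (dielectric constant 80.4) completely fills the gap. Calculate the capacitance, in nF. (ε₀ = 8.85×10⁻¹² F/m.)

C ≈ 136 nF

A = (45.9 cm)² = 0.211 m².
C = κε₀A/d = 80.4 × 8.85×10⁻¹² × 0.211 / 1.10×10⁻³ = 1.36×10⁻⁷ F.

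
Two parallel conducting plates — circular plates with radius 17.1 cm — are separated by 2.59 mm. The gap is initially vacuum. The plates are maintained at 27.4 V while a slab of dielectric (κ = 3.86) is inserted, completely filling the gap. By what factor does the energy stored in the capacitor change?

3.86

Battery connected ⇒ V is held fixed.
C₂ = 3.86 C₁ and U = ½CV², so U₂/U₁ = C₂/C₁ = 3.86.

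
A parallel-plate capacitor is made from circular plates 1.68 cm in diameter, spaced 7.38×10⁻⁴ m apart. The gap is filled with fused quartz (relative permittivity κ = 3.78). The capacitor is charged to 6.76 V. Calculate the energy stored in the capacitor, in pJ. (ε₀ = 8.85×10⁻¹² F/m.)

A = π(1.68/2 cm)² = 2.22×10⁻⁴ m².
C = κε₀A/d = 3.78 × 8.85×10⁻¹² × 2.22×10⁻⁴ / 7.38×10⁻⁴ = 1.00×10⁻¹¹ F.
U = ½CV² = ½ × 1.00×10⁻¹¹ × (6.76)² = 2.30×10⁻¹⁰ J.

U ≈ 230 pJ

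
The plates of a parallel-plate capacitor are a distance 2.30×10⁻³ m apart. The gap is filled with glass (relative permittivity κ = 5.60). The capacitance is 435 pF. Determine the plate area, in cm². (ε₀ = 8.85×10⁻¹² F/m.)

A ≈ 202 cm²

A = Cd/(κε₀) = 4.35×10⁻¹⁰ × 2.30×10⁻³ / (5.60 × 8.85×10⁻¹²) = 2.02×10⁻² m².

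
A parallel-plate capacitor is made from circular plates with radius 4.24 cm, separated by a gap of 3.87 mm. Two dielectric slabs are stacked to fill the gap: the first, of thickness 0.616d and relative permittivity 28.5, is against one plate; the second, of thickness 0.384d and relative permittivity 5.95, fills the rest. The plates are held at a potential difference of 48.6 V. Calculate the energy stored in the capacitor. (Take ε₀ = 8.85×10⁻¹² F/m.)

A = π(4.24 cm)² = 5.65×10⁻³ m².
Stacked slabs ⇒ two capacitors in series, each with the full plate area.
C₁ = κ₁ε₀A/d₁ = 28.5 × 8.85×10⁻¹² × 5.65×10⁻³ / 2.38×10⁻³ = 5.98×10⁻¹⁰ F.
C₂ = κ₂ε₀A/d₂ = 5.95 × 8.85×10⁻¹² × 5.65×10⁻³ / 1.49×10⁻³ = 2.00×10⁻¹⁰ F.
C = (1/C₁ + 1/C₂)⁻¹ = 1.50×10⁻¹⁰ F.
U = ½CV² = ½ × 1.50×10⁻¹⁰ × (48.6)² = 1.77×10⁻⁷ J.

177 nJ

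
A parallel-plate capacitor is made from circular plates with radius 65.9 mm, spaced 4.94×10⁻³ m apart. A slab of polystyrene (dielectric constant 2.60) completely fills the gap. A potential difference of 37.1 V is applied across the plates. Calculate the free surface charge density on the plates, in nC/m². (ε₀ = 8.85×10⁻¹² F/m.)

A = π(65.9 mm)² = 1.36×10⁻² m².
C = κε₀A/d = 2.60 × 8.85×10⁻¹² × 1.36×10⁻² / 4.94×10⁻³ = 6.35×10⁻¹¹ F.
σ = Q/A = CV/A = 6.35×10⁻¹¹ × 37.1 / 1.36×10⁻² = 1.73×10⁻⁷ C/m².

σ ≈ 173 nC/m²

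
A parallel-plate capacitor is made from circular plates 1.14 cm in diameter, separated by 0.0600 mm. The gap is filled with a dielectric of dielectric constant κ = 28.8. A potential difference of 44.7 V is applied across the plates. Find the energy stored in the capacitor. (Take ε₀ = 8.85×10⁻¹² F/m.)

A = π(1.14/2 cm)² = 1.02×10⁻⁴ m².
C = κε₀A/d = 28.8 × 8.85×10⁻¹² × 1.02×10⁻⁴ / 6.00×10⁻⁵ = 4.34×10⁻¹⁰ F.
U = ½CV² = ½ × 4.34×10⁻¹⁰ × (44.7)² = 4.33×10⁻⁷ J.

U ≈ 433 nJ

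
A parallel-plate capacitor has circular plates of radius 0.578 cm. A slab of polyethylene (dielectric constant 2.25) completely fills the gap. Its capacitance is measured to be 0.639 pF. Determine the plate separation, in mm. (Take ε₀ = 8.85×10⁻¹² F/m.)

d ≈ 3.27 mm

A = π(0.578 cm)² = 1.05×10⁻⁴ m².
d = κε₀A/C = 2.25 × 8.85×10⁻¹² × 1.05×10⁻⁴ / 6.39×10⁻¹³ = 3.27×10⁻³ m.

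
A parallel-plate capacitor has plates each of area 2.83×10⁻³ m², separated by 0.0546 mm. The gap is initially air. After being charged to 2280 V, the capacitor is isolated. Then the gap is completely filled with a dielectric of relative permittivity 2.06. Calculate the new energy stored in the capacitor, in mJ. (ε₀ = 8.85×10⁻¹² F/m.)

U ≈ 0.579 mJ

Initially C₁ = ε₀A/d = 8.85×10⁻¹² × 2.83×10⁻³ / 5.46×10⁻⁵ = 4.59×10⁻¹⁰ F.
U₁ = 1.19×10⁻³ J.
Isolated ⇒ Q is held fixed. C₂ = 2.06 C₁ and U = Q²/(2C), so U₂/U₁ = C₁/C₂ = 0.485.
U₂ = 0.485 × 1.19×10⁻³ = 5.79×10⁻⁴ J.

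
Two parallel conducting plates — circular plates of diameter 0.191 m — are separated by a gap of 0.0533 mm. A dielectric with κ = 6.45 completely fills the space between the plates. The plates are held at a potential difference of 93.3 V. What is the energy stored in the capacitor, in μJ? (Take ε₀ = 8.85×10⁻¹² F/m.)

A = π(0.191/2 m)² = 2.87×10⁻² m².
C = κε₀A/d = 6.45 × 8.85×10⁻¹² × 2.87×10⁻² / 5.33×10⁻⁵ = 3.07×10⁻⁸ F.
U = ½CV² = ½ × 3.07×10⁻⁸ × (93.3)² = 1.34×10⁻⁴ J.

134 μJ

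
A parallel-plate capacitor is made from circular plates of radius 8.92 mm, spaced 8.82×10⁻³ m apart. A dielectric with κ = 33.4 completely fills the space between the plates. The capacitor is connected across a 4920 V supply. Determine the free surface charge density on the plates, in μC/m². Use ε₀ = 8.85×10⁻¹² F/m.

A = π(8.92 mm)² = 2.50×10⁻⁴ m².
C = κε₀A/d = 33.4 × 8.85×10⁻¹² × 2.50×10⁻⁴ / 8.82×10⁻³ = 8.38×10⁻¹² F.
σ = Q/A = CV/A = 8.38×10⁻¹² × 4920 / 2.50×10⁻⁴ = 1.65×10⁻⁴ C/m².

165 μC/m²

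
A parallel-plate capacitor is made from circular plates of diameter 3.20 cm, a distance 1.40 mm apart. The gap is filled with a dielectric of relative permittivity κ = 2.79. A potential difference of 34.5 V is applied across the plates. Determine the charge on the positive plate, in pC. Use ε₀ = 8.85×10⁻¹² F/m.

489 pC

A = π(3.20/2 cm)² = 8.04×10⁻⁴ m².
C = κε₀A/d = 2.79 × 8.85×10⁻¹² × 8.04×10⁻⁴ / 1.40×10⁻³ = 1.42×10⁻¹¹ F.
Q = CV = 1.42×10⁻¹¹ × 34.5 = 4.89×10⁻¹⁰ C.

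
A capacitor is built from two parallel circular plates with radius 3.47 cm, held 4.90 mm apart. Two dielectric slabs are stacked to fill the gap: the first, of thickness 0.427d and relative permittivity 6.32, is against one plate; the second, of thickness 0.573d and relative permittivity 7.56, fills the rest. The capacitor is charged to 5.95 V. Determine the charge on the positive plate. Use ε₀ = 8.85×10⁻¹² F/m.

284 pC

A = π(3.47 cm)² = 3.78×10⁻³ m².
Stacked slabs ⇒ two capacitors in series, each with the full plate area.
C₁ = κ₁ε₀A/d₁ = 6.32 × 8.85×10⁻¹² × 3.78×10⁻³ / 2.09×10⁻³ = 1.01×10⁻¹⁰ F.
C₂ = κ₂ε₀A/d₂ = 7.56 × 8.85×10⁻¹² × 3.78×10⁻³ / 2.81×10⁻³ = 9.01×10⁻¹¹ F.
C = (1/C₁ + 1/C₂)⁻¹ = 4.77×10⁻¹¹ F.
Q = CV = 4.77×10⁻¹¹ × 5.95 = 2.84×10⁻¹⁰ C.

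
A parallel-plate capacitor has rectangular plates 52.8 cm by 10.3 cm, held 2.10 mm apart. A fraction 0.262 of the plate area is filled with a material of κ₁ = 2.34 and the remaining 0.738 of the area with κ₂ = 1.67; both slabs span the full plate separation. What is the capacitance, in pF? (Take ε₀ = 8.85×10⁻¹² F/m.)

A = 52.8 × 10.3 cm² = 5.44×10⁻² m².
Side-by-side slabs ⇒ two capacitors in parallel, each spanning the full gap.
C₁ = κ₁ε₀A₁/d = 2.34 × 8.85×10⁻¹² × 1.42×10⁻² / 2.10×10⁻³ = 1.41×10⁻¹⁰ F.
C₂ = κ₂ε₀A₂/d = 1.67 × 8.85×10⁻¹² × 4.01×10⁻² / 2.10×10⁻³ = 2.82×10⁻¹⁰ F.
C = C₁ + C₂ = 4.23×10⁻¹⁰ F.

423 pF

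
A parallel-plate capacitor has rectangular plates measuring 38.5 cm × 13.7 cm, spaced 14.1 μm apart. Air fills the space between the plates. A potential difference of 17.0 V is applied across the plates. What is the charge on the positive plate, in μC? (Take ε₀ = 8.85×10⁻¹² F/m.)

0.563 μC

A = 38.5 × 13.7 cm² = 5.27×10⁻² m².
C = ε₀A/d = 8.85×10⁻¹² × 5.27×10⁻² / 1.41×10⁻⁵ = 3.31×10⁻⁸ F.
Q = CV = 3.31×10⁻⁸ × 17.0 = 5.63×10⁻⁷ C.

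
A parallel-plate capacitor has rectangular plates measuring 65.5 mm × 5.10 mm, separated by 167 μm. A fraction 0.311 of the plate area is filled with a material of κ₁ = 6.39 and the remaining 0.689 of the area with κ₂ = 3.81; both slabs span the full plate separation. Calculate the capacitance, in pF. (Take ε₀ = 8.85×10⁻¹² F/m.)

C ≈ 81.7 pF

A = 65.5 × 5.10 mm² = 3.34×10⁻⁴ m².
Side-by-side slabs ⇒ two capacitors in parallel, each spanning the full gap.
C₁ = κ₁ε₀A₁/d = 6.39 × 8.85×10⁻¹² × 1.04×10⁻⁴ / 1.67×10⁻⁴ = 3.52×10⁻¹¹ F.
C₂ = κ₂ε₀A₂/d = 3.81 × 8.85×10⁻¹² × 2.30×10⁻⁴ / 1.67×10⁻⁴ = 4.65×10⁻¹¹ F.
C = C₁ + C₂ = 8.17×10⁻¹¹ F.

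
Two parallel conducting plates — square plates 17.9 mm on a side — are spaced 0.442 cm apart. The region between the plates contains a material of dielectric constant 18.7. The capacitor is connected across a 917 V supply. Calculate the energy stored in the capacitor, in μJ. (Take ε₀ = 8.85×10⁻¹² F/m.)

5.04 μJ

A = (17.9 mm)² = 3.20×10⁻⁴ m².
C = κε₀A/d = 18.7 × 8.85×10⁻¹² × 3.20×10⁻⁴ / 4.42×10⁻³ = 1.20×10⁻¹¹ F.
U = ½CV² = ½ × 1.20×10⁻¹¹ × (917)² = 5.04×10⁻⁶ J.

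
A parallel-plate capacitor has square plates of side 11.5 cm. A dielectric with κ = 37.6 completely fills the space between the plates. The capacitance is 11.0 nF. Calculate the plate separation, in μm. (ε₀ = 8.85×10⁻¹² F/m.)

A = (11.5 cm)² = 1.32×10⁻² m².
d = κε₀A/C = 37.6 × 8.85×10⁻¹² × 1.32×10⁻² / 1.10×10⁻⁸ = 4.00×10⁻⁴ m.

d ≈ 400 μm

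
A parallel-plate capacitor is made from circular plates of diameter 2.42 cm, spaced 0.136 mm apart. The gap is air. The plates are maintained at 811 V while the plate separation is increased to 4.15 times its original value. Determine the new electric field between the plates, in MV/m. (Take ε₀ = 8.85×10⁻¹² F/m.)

A = π(2.42/2 cm)² = 4.60×10⁻⁴ m².
Initially C₁ = ε₀A/d = 8.85×10⁻¹² × 4.60×10⁻⁴ / 1.36×10⁻⁴ = 2.99×10⁻¹¹ F.
E₁ = 5.96×10⁶ V/m.
Battery connected ⇒ V is held fixed. E = V/d, so E₂/E₁ = d₁/d₂ = 0.241.
E₂ = 0.241 × 5.96×10⁶ = 1.44×10⁶ V/m.

1.44 MV/m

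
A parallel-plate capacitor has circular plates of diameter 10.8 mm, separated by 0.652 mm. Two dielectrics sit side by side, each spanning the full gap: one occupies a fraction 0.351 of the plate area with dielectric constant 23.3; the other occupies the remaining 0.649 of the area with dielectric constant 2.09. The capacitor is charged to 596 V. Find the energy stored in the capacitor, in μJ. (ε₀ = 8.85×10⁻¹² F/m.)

2.11 μJ

A = π(10.8/2 mm)² = 9.16×10⁻⁵ m².
Side-by-side slabs ⇒ two capacitors in parallel, each spanning the full gap.
C₁ = κ₁ε₀A₁/d = 23.3 × 8.85×10⁻¹² × 3.22×10⁻⁵ / 6.52×10⁻⁴ = 1.02×10⁻¹¹ F.
C₂ = κ₂ε₀A₂/d = 2.09 × 8.85×10⁻¹² × 5.95×10⁻⁵ / 6.52×10⁻⁴ = 1.69×10⁻¹² F.
C = C₁ + C₂ = 1.19×10⁻¹¹ F.
U = ½CV² = ½ × 1.19×10⁻¹¹ × (596)² = 2.11×10⁻⁶ J.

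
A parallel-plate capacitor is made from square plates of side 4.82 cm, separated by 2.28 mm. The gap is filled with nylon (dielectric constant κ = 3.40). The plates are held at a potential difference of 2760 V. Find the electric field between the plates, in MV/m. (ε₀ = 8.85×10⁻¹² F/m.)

1.21 MV/m

E = V/d = 2760 / 2.28×10⁻³ = 1.21×10⁶ V/m.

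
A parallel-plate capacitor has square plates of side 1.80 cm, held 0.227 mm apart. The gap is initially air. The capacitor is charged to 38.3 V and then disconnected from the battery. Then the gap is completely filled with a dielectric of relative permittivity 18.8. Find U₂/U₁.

Isolated ⇒ Q is held fixed.
C₂ = 18.8 C₁ and U = Q²/(2C), so U₂/U₁ = C₁/C₂ = 0.0532.

0.0532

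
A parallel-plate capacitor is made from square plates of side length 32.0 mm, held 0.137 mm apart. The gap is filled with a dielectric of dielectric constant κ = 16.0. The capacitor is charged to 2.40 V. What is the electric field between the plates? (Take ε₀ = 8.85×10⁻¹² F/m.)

E = V/d = 2.40 / 1.37×10⁻⁴ = 1.75×10⁴ V/m.

E ≈ 17.5 V/mm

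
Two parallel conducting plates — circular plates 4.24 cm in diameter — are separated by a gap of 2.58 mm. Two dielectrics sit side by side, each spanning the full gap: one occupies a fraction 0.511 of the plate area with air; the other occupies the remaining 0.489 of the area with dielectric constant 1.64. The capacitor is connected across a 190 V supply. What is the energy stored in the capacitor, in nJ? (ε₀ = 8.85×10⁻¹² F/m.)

A = π(4.24/2 cm)² = 1.41×10⁻³ m².
Side-by-side slabs ⇒ two capacitors in parallel, each spanning the full gap.
C₁ = κ₁ε₀A₁/d = 1.00 × 8.85×10⁻¹² × 7.22×10⁻⁴ / 2.58×10⁻³ = 2.47×10⁻¹² F.
C₂ = κ₂ε₀A₂/d = 1.64 × 8.85×10⁻¹² × 6.90×10⁻⁴ / 2.58×10⁻³ = 3.88×10⁻¹² F.
C = C₁ + C₂ = 6.36×10⁻¹² F.
U = ½CV² = ½ × 6.36×10⁻¹² × (190)² = 1.15×10⁻⁷ J.

115 nJ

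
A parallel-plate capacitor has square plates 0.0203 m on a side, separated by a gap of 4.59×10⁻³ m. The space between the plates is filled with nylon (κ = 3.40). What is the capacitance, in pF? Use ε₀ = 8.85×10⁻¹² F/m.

A = (0.0203 m)² = 4.12×10⁻⁴ m².
C = κε₀A/d = 3.40 × 8.85×10⁻¹² × 4.12×10⁻⁴ / 4.59×10⁻³ = 2.70×10⁻¹² F.

C ≈ 2.70 pF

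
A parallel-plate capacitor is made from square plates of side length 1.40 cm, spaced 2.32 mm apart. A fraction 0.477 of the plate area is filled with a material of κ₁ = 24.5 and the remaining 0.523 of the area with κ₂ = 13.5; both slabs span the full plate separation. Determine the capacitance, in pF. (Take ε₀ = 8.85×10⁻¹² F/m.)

14.0 pF

A = (1.40 cm)² = 1.96×10⁻⁴ m².
Side-by-side slabs ⇒ two capacitors in parallel, each spanning the full gap.
C₁ = κ₁ε₀A₁/d = 24.5 × 8.85×10⁻¹² × 9.35×10⁻⁵ / 2.32×10⁻³ = 8.74×10⁻¹² F.
C₂ = κ₂ε₀A₂/d = 13.5 × 8.85×10⁻¹² × 1.03×10⁻⁴ / 2.32×10⁻³ = 5.28×10⁻¹² F.
C = C₁ + C₂ = 1.40×10⁻¹¹ F.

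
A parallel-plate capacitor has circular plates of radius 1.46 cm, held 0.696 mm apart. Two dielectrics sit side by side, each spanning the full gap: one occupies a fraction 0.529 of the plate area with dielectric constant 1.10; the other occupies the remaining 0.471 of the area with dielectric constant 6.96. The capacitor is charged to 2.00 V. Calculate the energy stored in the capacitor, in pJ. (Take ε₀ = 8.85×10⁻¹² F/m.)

U ≈ 65.7 pJ

A = π(1.46 cm)² = 6.70×10⁻⁴ m².
Side-by-side slabs ⇒ two capacitors in parallel, each spanning the full gap.
C₁ = κ₁ε₀A₁/d = 1.10 × 8.85×10⁻¹² × 3.54×10⁻⁴ / 6.96×10⁻⁴ = 4.95×10⁻¹² F.
C₂ = κ₂ε₀A₂/d = 6.96 × 8.85×10⁻¹² × 3.15×10⁻⁴ / 6.96×10⁻⁴ = 2.79×10⁻¹¹ F.
C = C₁ + C₂ = 3.29×10⁻¹¹ F.
U = ½CV² = ½ × 3.29×10⁻¹¹ × (2.00)² = 6.57×10⁻¹¹ J.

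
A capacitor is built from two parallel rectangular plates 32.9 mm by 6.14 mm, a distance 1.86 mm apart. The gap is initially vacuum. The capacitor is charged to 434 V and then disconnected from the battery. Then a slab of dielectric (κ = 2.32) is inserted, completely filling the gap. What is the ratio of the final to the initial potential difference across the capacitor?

0.431

Isolated ⇒ Q is held fixed.
C₂ = 2.32 C₁ and V = Q/C, so V₂/V₁ = C₁/C₂ = 0.431.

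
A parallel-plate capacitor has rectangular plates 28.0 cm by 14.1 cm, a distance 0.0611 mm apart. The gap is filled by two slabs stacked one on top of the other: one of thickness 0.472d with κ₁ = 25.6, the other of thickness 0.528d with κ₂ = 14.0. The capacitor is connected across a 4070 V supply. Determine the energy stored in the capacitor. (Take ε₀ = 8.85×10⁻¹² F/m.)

A = 28.0 × 14.1 cm² = 3.95×10⁻² m².
Stacked slabs ⇒ two capacitors in series, each with the full plate area.
C₁ = κ₁ε₀A/d₁ = 25.6 × 8.85×10⁻¹² × 3.95×10⁻² / 2.88×10⁻⁵ = 3.10×10⁻⁷ F.
C₂ = κ₂ε₀A/d₂ = 14.0 × 8.85×10⁻¹² × 3.95×10⁻² / 3.23×10⁻⁵ = 1.52×10⁻⁷ F.
C = (1/C₁ + 1/C₂)⁻¹ = 1.02×10⁻⁷ F.
U = ½CV² = ½ × 1.02×10⁻⁷ × (4070)² = 0.843 J.

0.843 J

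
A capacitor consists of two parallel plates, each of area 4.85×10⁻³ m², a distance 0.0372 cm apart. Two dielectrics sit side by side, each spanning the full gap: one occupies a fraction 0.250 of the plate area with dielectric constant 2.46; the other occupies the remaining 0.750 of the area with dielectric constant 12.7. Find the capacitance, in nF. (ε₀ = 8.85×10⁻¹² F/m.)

Side-by-side slabs ⇒ two capacitors in parallel, each spanning the full gap.
C₁ = κ₁ε₀A₁/d = 2.46 × 8.85×10⁻¹² × 1.21×10⁻³ / 3.72×10⁻⁴ = 7.10×10⁻¹¹ F.
C₂ = κ₂ε₀A₂/d = 12.7 × 8.85×10⁻¹² × 3.64×10⁻³ / 3.72×10⁻⁴ = 1.10×10⁻⁹ F.
C = C₁ + C₂ = 1.17×10⁻⁹ F.

C ≈ 1.17 nF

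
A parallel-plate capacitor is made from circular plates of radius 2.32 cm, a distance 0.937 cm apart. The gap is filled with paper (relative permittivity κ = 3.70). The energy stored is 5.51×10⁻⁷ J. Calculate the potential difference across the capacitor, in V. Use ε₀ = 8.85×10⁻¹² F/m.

432 V

A = π(2.32 cm)² = 1.69×10⁻³ m².
C = κε₀A/d = 3.70 × 8.85×10⁻¹² × 1.69×10⁻³ / 9.37×10⁻³ = 5.91×10⁻¹² F.
V = √(2U/C) = √(2 × 5.51×10⁻⁷ / 5.91×10⁻¹²) = 4.32×10² V.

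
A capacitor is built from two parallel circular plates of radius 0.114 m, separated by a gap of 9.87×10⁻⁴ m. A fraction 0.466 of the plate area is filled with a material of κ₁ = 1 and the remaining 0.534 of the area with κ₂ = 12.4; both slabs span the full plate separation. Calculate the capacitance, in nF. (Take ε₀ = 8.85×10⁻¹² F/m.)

C ≈ 2.59 nF

A = π(0.114 m)² = 4.08×10⁻² m².
Side-by-side slabs ⇒ two capacitors in parallel, each spanning the full gap.
C₁ = κ₁ε₀A₁/d = 1.00 × 8.85×10⁻¹² × 1.90×10⁻² / 9.87×10⁻⁴ = 1.71×10⁻¹⁰ F.
C₂ = κ₂ε₀A₂/d = 12.4 × 8.85×10⁻¹² × 2.18×10⁻² / 9.87×10⁻⁴ = 2.42×10⁻⁹ F.
C = C₁ + C₂ = 2.59×10⁻⁹ F.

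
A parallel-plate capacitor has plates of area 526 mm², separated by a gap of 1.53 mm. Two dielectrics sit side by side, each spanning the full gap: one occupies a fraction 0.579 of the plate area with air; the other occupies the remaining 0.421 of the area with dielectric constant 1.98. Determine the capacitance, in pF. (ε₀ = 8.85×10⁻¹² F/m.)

C ≈ 4.30 pF

A = 526 mm² = 5.26×10⁻⁴ m².
Side-by-side slabs ⇒ two capacitors in parallel, each spanning the full gap.
C₁ = κ₁ε₀A₁/d = 1.00 × 8.85×10⁻¹² × 3.05×10⁻⁴ / 1.53×10⁻³ = 1.76×10⁻¹² F.
C₂ = κ₂ε₀A₂/d = 1.98 × 8.85×10⁻¹² × 2.21×10⁻⁴ / 1.53×10⁻³ = 2.54×10⁻¹² F.
C = C₁ + C₂ = 4.30×10⁻¹² F.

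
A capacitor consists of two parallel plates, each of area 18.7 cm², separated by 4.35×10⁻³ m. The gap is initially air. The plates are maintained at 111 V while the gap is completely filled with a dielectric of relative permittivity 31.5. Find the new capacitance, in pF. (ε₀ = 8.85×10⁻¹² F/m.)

A = 18.7 cm² = 1.87×10⁻³ m².
Initially C₁ = ε₀A/d = 8.85×10⁻¹² × 1.87×10⁻³ / 4.35×10⁻³ = 3.80×10⁻¹² F.
C = κε₀A/d scales with κ, so C₂/C₁ = κ = 31.5.
C₂ = 31.5 × 3.80×10⁻¹² = 1.20×10⁻¹⁰ F.

120 pF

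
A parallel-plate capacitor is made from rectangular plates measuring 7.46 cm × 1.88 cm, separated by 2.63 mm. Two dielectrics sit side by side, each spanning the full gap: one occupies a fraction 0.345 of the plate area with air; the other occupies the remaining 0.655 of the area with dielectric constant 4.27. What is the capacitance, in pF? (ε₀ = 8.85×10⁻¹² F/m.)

A = 7.46 × 1.88 cm² = 1.40×10⁻³ m².
Side-by-side slabs ⇒ two capacitors in parallel, each spanning the full gap.
C₁ = κ₁ε₀A₁/d = 1.00 × 8.85×10⁻¹² × 4.84×10⁻⁴ / 2.63×10⁻³ = 1.63×10⁻¹² F.
C₂ = κ₂ε₀A₂/d = 4.27 × 8.85×10⁻¹² × 9.19×10⁻⁴ / 2.63×10⁻³ = 1.32×10⁻¹¹ F.
C = C₁ + C₂ = 1.48×10⁻¹¹ F.

C ≈ 14.8 pF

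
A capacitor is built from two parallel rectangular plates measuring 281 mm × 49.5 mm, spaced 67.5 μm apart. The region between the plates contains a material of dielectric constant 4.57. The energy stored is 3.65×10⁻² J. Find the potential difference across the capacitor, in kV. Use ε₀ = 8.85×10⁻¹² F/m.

V ≈ 2.96 kV

A = 281 × 49.5 mm² = 1.39×10⁻² m².
C = κε₀A/d = 4.57 × 8.85×10⁻¹² × 1.39×10⁻² / 6.75×10⁻⁵ = 8.33×10⁻⁹ F.
V = √(2U/C) = √(2 × 3.65×10⁻² / 8.33×10⁻⁹) = 2.96×10³ V.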